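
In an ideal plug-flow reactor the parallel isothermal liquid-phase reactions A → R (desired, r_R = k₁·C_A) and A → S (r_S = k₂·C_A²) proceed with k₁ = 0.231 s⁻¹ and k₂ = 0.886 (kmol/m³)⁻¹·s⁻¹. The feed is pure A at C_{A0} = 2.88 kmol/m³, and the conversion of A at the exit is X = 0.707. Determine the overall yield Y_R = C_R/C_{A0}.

0.0946

C_A = C_{A0}(1−X) = 0.8438 kmol/m³.
Along a PFR/batch, dC_R/dC_A = −r_R/(r_R+r_S) = −k₁/(k₁+k₂·C_A).
Integrating from C_{A0} to C_A: C_R = (0.231/0.886)·ln[(0.231+0.886·2.88)/(0.231+0.886·0.844)] = 0.2607·ln(2.783/0.9786) = 0.2725 kmol/m³.
Y_R = C_R/C_{A0} = 0.2725/2.88 = 0.0946.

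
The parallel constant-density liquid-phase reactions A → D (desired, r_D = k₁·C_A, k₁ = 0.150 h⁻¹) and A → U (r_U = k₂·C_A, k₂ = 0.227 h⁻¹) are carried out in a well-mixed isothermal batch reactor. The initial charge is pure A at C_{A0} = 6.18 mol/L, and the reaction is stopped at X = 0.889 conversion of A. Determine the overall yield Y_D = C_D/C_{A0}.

C_A = C_{A0}(1−X) = 0.6860 mol/L.
Both paths are first order in A, so the instantaneous fraction to D is constant: dC_D/d(−C_A) = k₁/(k₁+k₂) = 0.3979.
C_D = 0.3979·(C_{A0}−C_A) = 0.3979×5.494 = 2.19 mol/L.
Y_D = C_D/C_{A0} = 2.186/6.18 = 0.354.

0.354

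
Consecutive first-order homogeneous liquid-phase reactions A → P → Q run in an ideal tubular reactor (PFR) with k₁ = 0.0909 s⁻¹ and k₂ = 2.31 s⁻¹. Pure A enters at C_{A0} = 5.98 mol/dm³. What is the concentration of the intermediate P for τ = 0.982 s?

0.199 mol/dm³

The intermediate concentration in a first-order A→B→C sequence is C_P = k₁C_{A0}(e^(−k₁τ) − e^(−k₂τ))/(k₂−k₁).
e^(−k₁τ) = e^(−0.0909×0.982) = e^(−0.08926) = 0.9146; e^(−k₂τ) = e^(−2.268) = 0.1035.
C_P = 0.0909×5.98/(2.31−0.0909) × (0.9146−0.1035) = 0.2450×0.8111 = 0.1987 mol/dm³.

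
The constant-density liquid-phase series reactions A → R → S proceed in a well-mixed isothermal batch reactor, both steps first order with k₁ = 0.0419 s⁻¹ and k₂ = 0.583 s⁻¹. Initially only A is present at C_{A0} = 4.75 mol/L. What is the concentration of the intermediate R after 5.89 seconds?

For first-order series with pure A initially, C_R(t) = k₁C_{A0}/(k₂−k₁)·(e^(−k₁t) − e^(−k₂t)).
e^(−k₁t) = e^(−0.0419×5.89) = e^(−0.2468) = 0.7813; e^(−k₂t) = e^(−3.434) = 0.03226.
C_R = 0.0419×4.75/(0.583−0.0419) × (0.7813−0.03226) = 0.3678×0.7490 = 0.2755 mol/L.

0.276 mol/L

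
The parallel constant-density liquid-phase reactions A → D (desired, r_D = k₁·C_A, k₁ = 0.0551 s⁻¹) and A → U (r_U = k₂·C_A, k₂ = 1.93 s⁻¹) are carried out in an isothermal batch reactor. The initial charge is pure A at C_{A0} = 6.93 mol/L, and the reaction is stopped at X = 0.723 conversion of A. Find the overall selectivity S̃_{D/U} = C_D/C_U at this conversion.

C_A = C_{A0}(1−X) = 1.920 mol/L.
Both paths are first order in A, so the instantaneous fraction to D is constant: dC_D/d(−C_A) = k₁/(k₁+k₂) = 0.02776.
C_D = 0.02776·(C_{A0}−C_A) = 0.02776×5.010 = 0.139 mol/L.
C_U = (C_{A0}−C_A)−C_D = 4.871 mol/L; S̃_{D/U} = 0.1391/4.871 = 0.0285.

0.0285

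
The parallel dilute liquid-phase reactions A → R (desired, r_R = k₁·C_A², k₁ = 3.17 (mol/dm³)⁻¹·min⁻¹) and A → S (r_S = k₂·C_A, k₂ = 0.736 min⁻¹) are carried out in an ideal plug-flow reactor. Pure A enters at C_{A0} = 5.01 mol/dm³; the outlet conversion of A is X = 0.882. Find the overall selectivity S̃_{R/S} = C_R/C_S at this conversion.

9.28

C_A = C_{A0}(1−X) = 0.5912 mol/dm³.
Along a PFR/batch, dC_S/dC_A = −r_S/(r_R+r_S) = −k₂/(k₂+k₁·C_A).
Integrating from C_{A0} to C_A: C_S = (0.736/3.17)·ln[(0.736+3.17·5.01)/(0.736+3.17·0.591)] = 0.2322·ln(16.62/2.610) = 0.4298 mol/dm³.
Then C_R = (C_{A0}−C_A) − C_S = 4.419 − 0.4298 = 3.989 mol/dm³.
S̃_{R/S} = C_R/C_S = 3.989/0.4298 = 9.28.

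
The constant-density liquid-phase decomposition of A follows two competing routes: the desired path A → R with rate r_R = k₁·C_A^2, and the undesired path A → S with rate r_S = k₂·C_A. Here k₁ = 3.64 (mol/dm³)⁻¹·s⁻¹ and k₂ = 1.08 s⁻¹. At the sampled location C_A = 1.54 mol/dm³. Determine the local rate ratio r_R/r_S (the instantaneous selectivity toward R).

5.19

S_{R/S} = r_R/r_S = (k₁·C_A^2)/(k₂·C_A) = (k₁/k₂)·C_A.
= (3.64×1.540^2) / (1.08×1.540) = 8.633/1.663 = 5.19.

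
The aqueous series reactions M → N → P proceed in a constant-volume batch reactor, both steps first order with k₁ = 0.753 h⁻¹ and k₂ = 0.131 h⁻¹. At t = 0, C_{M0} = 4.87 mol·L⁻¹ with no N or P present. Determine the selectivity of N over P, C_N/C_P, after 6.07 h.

The intermediate concentration in a first-order A→B→C sequence is C_N = k₁C_{M0}(e^(−k₁t) − e^(−k₂t))/(k₂−k₁).
e^(−k₁t) = e^(−0.753×6.07) = e^(−4.571) = 0.01035; e^(−k₂t) = e^(−0.7952) = 0.4515.
C_N = 0.753×4.87/(0.131−0.753) × (0.01035−0.4515) = (-5.896)×(-0.4412) = 2.601 mol·L⁻¹.
C_M = C_{M0}e^(−k₁t) = 0.05041 mol·L⁻¹, so C_P = C_{M0}−C_M−C_N = 2.219 mol·L⁻¹; C_N/C_P = 1.17.

1.17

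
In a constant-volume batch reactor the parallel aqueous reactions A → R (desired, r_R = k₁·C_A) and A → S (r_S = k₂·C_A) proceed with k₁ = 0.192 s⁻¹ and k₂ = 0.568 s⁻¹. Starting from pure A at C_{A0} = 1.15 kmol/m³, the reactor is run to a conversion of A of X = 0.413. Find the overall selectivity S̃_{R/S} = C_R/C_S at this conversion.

0.338

C_A = C_{A0}(1−X) = 0.6750 kmol/m³.
Both paths are first order in A, so the instantaneous fraction to R is constant: dC_R/d(−C_A) = k₁/(k₁+k₂) = 0.2526.
C_R = 0.2526·(C_{A0}−C_A) = 0.2526×0.4749 = 0.120 kmol/m³.
C_S = (C_{A0}−C_A)−C_R = 0.3550 kmol/m³; S̃_{R/S} = 0.1200/0.3550 = 0.338.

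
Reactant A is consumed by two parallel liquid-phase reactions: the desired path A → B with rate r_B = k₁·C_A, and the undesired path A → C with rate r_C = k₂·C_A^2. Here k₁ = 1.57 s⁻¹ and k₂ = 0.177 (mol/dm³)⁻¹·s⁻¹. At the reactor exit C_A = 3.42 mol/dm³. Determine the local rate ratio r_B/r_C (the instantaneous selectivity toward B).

2.59

S_{B/C} = r_B/r_C = (k₁·C_A)/(k₂·C_A^2) = (k₁/k₂)·C_A⁻¹.
= (1.57×3.420) / (0.177×3.420^2) = 5.369/2.070 = 2.59.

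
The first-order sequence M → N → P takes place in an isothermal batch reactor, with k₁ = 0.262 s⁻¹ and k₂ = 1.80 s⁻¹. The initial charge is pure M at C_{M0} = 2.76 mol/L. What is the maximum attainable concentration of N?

For a first-order series the maximum intermediate yield is C_{N,max}/C_{M0} = (k₁/k₂)^[k₂/(k₂−k₁)].
= (0.262/1.80)^(1.80/(1.80−0.262)) = (0.1456)^(1.170) = 0.1048.
C_{N,max} = 0.1048×2.76 = 0.289 mol/L.

0.289 mol/L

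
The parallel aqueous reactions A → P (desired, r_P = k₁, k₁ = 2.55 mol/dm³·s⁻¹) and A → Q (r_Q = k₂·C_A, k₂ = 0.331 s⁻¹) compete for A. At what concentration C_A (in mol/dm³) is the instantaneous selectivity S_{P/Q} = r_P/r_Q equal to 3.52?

2.19 mol/dm³

S_{P/Q} = (k₁/k₂)·C_A⁻¹ ⇒ C_A = (S·k₂/k₁)^(-1).
= (3.52×0.331/2.55)^(-1) = (0.4569)^(-1) = 2.19 mol/dm³.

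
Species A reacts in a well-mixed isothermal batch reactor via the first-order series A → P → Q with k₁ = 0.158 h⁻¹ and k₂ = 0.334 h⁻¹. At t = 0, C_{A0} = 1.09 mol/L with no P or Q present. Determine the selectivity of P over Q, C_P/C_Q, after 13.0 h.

0.135

For first-order series with pure A initially, C_P(t) = k₁C_{A0}/(k₂−k₁)·(e^(−k₁t) − e^(−k₂t)).
e^(−k₁t) = e^(−0.158×13.0) = e^(−2.054) = 0.1282; e^(−k₂t) = e^(−4.342) = 0.01301.
C_P = 0.158×1.09/(0.334−0.158) × (0.1282−0.01301) = 0.9785×0.1152 = 0.1127 mol/L.
C_A = C_{A0}e^(−k₁t) = 0.1398 mol/L, so C_Q = C_{A0}−C_A−C_P = 0.8375 mol/L; C_P/C_Q = 0.135.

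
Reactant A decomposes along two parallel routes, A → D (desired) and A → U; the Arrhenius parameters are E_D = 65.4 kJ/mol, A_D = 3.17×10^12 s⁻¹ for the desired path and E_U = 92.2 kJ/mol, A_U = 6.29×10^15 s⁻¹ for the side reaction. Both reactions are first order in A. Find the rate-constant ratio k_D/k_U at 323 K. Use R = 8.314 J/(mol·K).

k_D/k_U = (A_D/A_U)·exp[−(E_D−E_U)/(RT)] = (A_D/A_U)·exp[(E_U−E_D)/(RT)].
(E_U−E_D)/(RT) = (92.2−65.4)×10³/(8.314×323) = 26800/2685 = 9.980.
k_D/k_U = (3.17×10^12/6.29×10^15)·exp(9.980) = 5.040×10^-4 × 21586 = 10.9.

10.9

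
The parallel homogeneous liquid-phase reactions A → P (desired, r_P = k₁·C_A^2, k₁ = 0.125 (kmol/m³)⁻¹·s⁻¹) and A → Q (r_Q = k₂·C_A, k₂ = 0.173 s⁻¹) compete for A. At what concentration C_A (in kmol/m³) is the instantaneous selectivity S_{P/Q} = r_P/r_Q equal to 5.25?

7.27 kmol/m³

S_{P/Q} = (k₁/k₂)·C_A ⇒ C_A = S·k₂/k₁.
= 5.25×0.173/0.125 = 7.27 kmol/m³.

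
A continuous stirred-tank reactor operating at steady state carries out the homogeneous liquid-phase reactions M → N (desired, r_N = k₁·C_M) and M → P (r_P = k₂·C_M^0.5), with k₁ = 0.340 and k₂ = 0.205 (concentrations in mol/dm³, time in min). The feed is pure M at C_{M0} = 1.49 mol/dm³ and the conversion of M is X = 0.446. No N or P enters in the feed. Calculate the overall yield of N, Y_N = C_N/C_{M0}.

0.268

Exit C_M = C_{M0}(1−X) = 1.49×0.554 = 0.8255 mol/dm³.
Rates in a CSTR are evaluated at the outlet concentration: r_N = 0.340×0.8255 = 0.2807, r_P = 0.205×0.8255^0.5 = 0.1863.
Fraction of consumed M going to N: r_N/(r_N+r_P) = 0.6011.
C_N = 0.6011·C_{M0}·X = 0.6011×1.49×0.446 = 0.399 mol/dm³; Y_N = C_N/C_{M0} = 0.268.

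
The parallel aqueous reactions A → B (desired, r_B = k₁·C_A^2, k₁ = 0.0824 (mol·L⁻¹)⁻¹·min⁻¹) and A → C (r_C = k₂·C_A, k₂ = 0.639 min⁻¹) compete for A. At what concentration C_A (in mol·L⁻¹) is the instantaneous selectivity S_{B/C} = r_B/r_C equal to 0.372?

2.88 mol·L⁻¹

S_{B/C} = (k₁/k₂)·C_A ⇒ C_A = S·k₂/k₁.
= 0.372×0.639/0.0824 = 2.88 mol·L⁻¹.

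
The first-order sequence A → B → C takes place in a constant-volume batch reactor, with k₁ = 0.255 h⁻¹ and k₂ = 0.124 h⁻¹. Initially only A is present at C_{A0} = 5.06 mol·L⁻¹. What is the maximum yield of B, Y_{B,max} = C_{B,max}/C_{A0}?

For a first-order series the maximum intermediate yield is C_{B,max}/C_{A0} = (k₁/k₂)^[k₂/(k₂−k₁)].
= (0.255/0.124)^(0.124/(0.124−0.255)) = (2.056)^(-0.9466) = 0.5054.

0.505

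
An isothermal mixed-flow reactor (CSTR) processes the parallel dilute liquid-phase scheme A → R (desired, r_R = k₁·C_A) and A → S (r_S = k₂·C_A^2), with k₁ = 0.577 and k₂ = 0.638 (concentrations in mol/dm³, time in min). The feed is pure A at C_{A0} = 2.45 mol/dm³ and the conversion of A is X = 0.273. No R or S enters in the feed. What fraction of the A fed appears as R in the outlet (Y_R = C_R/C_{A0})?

0.0919

Exit C_A = C_{A0}(1−X) = 2.45×0.727 = 1.781 mol/dm³.
In a CSTR the entire volume is at exit conditions, so r_R = 0.577×1.781 = 1.028 and r_S = 0.638×1.781^2 = 2.024.
Fraction of consumed A going to R: r_R/(r_R+r_S) = 0.3368.
C_R = 0.3368·C_{A0}·X = 0.3368×2.45×0.273 = 0.225 mol/dm³; Y_R = C_R/C_{A0} = 0.0919.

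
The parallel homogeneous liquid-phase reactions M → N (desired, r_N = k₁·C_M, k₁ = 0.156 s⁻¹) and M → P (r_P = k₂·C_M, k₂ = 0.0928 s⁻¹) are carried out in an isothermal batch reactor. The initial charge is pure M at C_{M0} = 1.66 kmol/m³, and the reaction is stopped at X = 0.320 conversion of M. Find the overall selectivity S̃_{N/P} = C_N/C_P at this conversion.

1.68

C_M = C_{M0}(1−X) = 1.129 kmol/m³.
Both paths are first order in M, so the instantaneous fraction to N is constant: dC_N/d(−C_M) = k₁/(k₁+k₂) = 0.6270.
C_N = 0.6270·(C_{M0}−C_M) = 0.6270×0.5312 = 0.333 kmol/m³.
C_P = (C_{M0}−C_M)−C_N = 0.1981 kmol/m³; S̃_{N/P} = 0.3331/0.1981 = 1.68.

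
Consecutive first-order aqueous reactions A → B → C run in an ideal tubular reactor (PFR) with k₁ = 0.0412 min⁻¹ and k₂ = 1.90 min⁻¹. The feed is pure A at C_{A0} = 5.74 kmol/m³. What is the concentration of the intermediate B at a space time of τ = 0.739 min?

0.0922 kmol/m³

Solving the coupled first-order balances gives C_B(τ) = [k₁/(k₂−k₁)]·C_{A0}·(e^(−k₁τ) − e^(−k₂τ)).
e^(−k₁τ) = e^(−0.0412×0.739) = e^(−0.03045) = 0.9700; e^(−k₂τ) = e^(−1.404) = 0.2456.
C_B = 0.0412×5.74/(1.90−0.0412) × (0.9700−0.2456) = 0.1272×0.7244 = 0.09217 kmol/m³.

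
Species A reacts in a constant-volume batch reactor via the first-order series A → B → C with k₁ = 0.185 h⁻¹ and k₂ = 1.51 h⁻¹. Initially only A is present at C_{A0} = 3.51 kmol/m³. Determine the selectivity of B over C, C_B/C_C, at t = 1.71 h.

0.507

The intermediate concentration in a first-order A→B→C sequence is C_B = k₁C_{A0}(e^(−k₁t) − e^(−k₂t))/(k₂−k₁).
e^(−k₁t) = e^(−0.185×1.71) = e^(−0.3163) = 0.7288; e^(−k₂t) = e^(−2.582) = 0.07562.
C_B = 0.185×3.51/(1.51−0.185) × (0.7288−0.07562) = 0.4901×0.6532 = 0.3201 kmol/m³.
C_A = C_{A0}e^(−k₁t) = 2.558 kmol/m³, so C_C = C_{A0}−C_A−C_B = 0.6318 kmol/m³; C_B/C_C = 0.507.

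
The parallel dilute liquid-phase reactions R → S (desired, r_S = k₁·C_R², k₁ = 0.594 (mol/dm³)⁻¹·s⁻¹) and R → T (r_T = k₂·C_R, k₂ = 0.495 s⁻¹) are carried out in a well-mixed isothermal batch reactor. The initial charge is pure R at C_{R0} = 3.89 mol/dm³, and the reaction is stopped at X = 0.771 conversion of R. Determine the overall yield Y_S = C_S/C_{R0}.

C_R = C_{R0}(1−X) = 0.8908 mol/dm³.
Along a PFR/batch, dC_T/dC_R = −r_T/(r_S+r_T) = −k₂/(k₂+k₁·C_R).
Integrating from C_{R0} to C_R: C_T = (0.495/0.594)·ln[(0.495+0.594·3.89)/(0.495+0.594·0.891)] = 0.8333·ln(2.806/1.024) = 0.8398 mol/dm³.
Then C_S = (C_{R0}−C_R) − C_T = 2.999 − 0.8398 = 2.159 mol/dm³.
Y_S = C_S/C_{R0} = 2.159/3.89 = 0.555.

0.555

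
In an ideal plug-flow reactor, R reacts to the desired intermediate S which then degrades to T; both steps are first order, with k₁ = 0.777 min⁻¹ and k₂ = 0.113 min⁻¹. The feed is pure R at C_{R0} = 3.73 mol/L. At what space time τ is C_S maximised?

For first-order series the maximum of C_S occurs at τ_opt = ln(k₂/k₁)/(k₂−k₁).
= ln(0.113/0.777)/(0.113−0.777) = ln(0.1454)/-0.6640 = -1.928/-0.6640 = 2.90 min.

2.90 min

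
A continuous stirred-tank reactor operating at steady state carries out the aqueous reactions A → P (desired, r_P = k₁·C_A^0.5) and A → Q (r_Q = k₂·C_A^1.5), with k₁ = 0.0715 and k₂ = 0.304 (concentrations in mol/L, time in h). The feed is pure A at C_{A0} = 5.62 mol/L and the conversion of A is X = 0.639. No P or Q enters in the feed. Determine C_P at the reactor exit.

0.373 mol/L

Exit C_A = C_{A0}(1−X) = 5.62×0.361 = 2.029 mol/L.
A CSTR operates uniformly at the exit composition, giving r_P = 0.1018 and r_Q = 0.8785 (each k·C_A^n at C_A = 2.029).
Fraction of consumed A going to P: r_P/(r_P+r_Q) = 0.1039.
C_P = 0.1039·C_{A0}·X = 0.1039×5.62×0.639 = 0.373 mol/L.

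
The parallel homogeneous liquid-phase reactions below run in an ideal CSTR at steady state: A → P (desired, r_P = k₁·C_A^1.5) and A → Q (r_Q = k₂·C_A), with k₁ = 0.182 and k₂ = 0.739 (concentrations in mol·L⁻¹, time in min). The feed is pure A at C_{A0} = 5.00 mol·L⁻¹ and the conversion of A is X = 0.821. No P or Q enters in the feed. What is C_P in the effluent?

0.776 mol·L⁻¹

Exit C_A = C_{A0}(1−X) = 5.00×0.179 = 0.8950 mol·L⁻¹.
A CSTR operates uniformly at the exit composition, giving r_P = 0.1541 and r_Q = 0.6614 (each k·C_A^n at C_A = 0.8950).
Fraction of consumed A going to P: r_P/(r_P+r_Q) = 0.1890.
C_P = 0.1890·C_{A0}·X = 0.1890×5.00×0.821 = 0.776 mol·L⁻¹.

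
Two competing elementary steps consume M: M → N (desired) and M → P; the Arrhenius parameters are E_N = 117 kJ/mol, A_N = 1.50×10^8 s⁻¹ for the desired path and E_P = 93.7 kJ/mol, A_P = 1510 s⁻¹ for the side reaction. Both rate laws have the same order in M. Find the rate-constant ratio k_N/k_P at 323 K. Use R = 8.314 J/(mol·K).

16.9

k_N/k_P = (A_N/A_P)·exp[−(E_N−E_P)/(RT)] = (A_N/A_P)·exp[(E_P−E_N)/(RT)].
(E_P−E_N)/(RT) = (93.7−117)×10³/(8.314×323) = -23300/2685 = -8.676.
k_N/k_P = (1.50×10^8/1510)·exp(-8.676) = 99338 × 1.706×10^-4 = 16.9.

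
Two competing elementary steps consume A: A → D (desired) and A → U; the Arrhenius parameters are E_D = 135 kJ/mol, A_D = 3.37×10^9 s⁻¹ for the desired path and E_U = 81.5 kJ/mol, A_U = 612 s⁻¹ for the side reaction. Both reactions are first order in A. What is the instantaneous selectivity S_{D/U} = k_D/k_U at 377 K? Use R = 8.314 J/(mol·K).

0.213

k_D/k_U = (A_D/A_U)·exp[−(E_D−E_U)/(RT)] = (A_D/A_U)·exp[(E_U−E_D)/(RT)].
(E_U−E_D)/(RT) = (81.5−135)×10³/(8.314×377) = -53500/3134 = -17.07.
k_D/k_U = (3.37×10^9/612)·exp(-17.07) = 5.507×10^6 × 3.865×10^-8 = 0.213.
Since E_D > E_U, raising the temperature improves selectivity toward D.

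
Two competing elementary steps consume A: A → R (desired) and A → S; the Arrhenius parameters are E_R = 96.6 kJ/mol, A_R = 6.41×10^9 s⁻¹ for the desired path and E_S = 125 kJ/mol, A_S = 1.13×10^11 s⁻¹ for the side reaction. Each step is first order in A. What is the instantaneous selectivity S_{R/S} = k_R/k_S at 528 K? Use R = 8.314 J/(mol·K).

36.6

With equal orders, S_{R/S} = k_R/k_S = (A_R/A_S)·exp[(E_S−E_R)/(RT)].
(E_S−E_R)/(RT) = (125−96.6)×10³/(8.314×528) = 28400/4390 = 6.470.
k_R/k_S = (6.41×10^9/1.13×10^11)·exp(6.470) = 0.05673 × 645.2 = 36.6.
Since E_R < E_S, lowering the temperature improves selectivity toward R.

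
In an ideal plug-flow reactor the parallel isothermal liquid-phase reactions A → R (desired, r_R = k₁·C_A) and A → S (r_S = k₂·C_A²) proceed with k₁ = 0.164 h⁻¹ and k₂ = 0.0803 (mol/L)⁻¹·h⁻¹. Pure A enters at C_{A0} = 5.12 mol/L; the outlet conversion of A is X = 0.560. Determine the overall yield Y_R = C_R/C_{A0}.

0.204

C_A = C_{A0}(1−X) = 2.253 mol/L.
Along a PFR/batch, dC_R/dC_A = −r_R/(r_R+r_S) = −k₁/(k₁+k₂·C_A).
Integrating from C_{A0} to C_A: C_R = (0.164/0.0803)·ln[(0.164+0.0803·5.12)/(0.164+0.0803·2.25)] = 2.042·ln(0.5751/0.3449) = 1.044 mol/L.
Y_R = C_R/C_{A0} = 1.044/5.12 = 0.204.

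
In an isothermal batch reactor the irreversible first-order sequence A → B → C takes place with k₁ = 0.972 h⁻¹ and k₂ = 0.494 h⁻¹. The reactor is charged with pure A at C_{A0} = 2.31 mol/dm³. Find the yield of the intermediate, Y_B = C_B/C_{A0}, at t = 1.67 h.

For first-order series with pure A initially, C_B(t) = k₁C_{A0}/(k₂−k₁)·(e^(−k₁t) − e^(−k₂t)).
e^(−k₁t) = e^(−0.972×1.67) = e^(−1.623) = 0.1973; e^(−k₂t) = e^(−0.8250) = 0.4382.
C_B = 0.972×2.31/(0.494−0.972) × (0.1973−0.4382) = (-4.697)×(-0.2410) = 1.132 mol/dm³.
Y_B = C_B/C_{A0} = 1.132/2.31 = 0.490.

0.490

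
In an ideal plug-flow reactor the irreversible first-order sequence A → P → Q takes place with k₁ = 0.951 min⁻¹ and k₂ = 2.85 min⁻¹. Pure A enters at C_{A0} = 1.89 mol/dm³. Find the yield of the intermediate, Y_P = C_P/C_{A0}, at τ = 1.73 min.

0.0930

The intermediate concentration in a first-order A→B→C sequence is C_P = k₁C_{A0}(e^(−k₁τ) − e^(−k₂τ))/(k₂−k₁).
e^(−k₁τ) = e^(−0.951×1.73) = e^(−1.645) = 0.1930; e^(−k₂τ) = e^(−4.931) = 0.007223.
C_P = 0.951×1.89/(2.85−0.951) × (0.1930−0.007223) = 0.9465×0.1857 = 0.1758 mol/dm³.
Y_P = C_P/C_{A0} = 0.1758/1.89 = 0.0930.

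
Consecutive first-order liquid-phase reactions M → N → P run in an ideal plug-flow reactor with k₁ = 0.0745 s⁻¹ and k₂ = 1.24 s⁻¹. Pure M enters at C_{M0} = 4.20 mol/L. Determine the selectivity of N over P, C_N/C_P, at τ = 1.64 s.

The intermediate concentration in a first-order A→B→C sequence is C_N = k₁C_{M0}(e^(−k₁τ) − e^(−k₂τ))/(k₂−k₁).
e^(−k₁τ) = e^(−0.0745×1.64) = e^(−0.1222) = 0.8850; e^(−k₂τ) = e^(−2.034) = 0.1309.
C_N = 0.0745×4.20/(1.24−0.0745) × (0.8850−0.1309) = 0.2685×0.7541 = 0.2025 mol/L.
C_M = C_{M0}e^(−k₁τ) = 3.717 mol/L, so C_P = C_{M0}−C_M−C_N = 0.2806 mol/L; C_N/C_P = 0.722.

0.722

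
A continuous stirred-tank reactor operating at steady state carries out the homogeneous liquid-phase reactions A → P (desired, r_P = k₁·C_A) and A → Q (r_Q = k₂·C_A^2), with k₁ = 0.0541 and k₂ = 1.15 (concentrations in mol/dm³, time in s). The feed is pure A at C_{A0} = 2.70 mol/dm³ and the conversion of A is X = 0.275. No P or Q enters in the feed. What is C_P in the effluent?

0.0174 mol/dm³

Exit C_A = C_{A0}(1−X) = 2.70×0.725 = 1.958 mol/dm³.
Rates in a CSTR are evaluated at the outlet concentration: r_P = 0.0541×1.958 = 0.1059, r_Q = 1.15×1.958^2 = 4.407.
Fraction of consumed A going to P: r_P/(r_P+r_Q) = 0.02347.
C_P = 0.02347·C_{A0}·X = 0.02347×2.70×0.275 = 0.0174 mol/dm³.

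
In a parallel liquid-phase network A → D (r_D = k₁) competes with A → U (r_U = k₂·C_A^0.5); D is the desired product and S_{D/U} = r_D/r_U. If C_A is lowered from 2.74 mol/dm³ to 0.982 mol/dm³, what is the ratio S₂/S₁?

1.67

S_{D/U} = (k₁/k₂)·C_A^-0.5, so S₂/S₁ = (C_{A,2}/C_{A,1})^-0.5.
= (0.982/2.74)^(-0.5) = (0.3584)^(-0.5) = 1.67.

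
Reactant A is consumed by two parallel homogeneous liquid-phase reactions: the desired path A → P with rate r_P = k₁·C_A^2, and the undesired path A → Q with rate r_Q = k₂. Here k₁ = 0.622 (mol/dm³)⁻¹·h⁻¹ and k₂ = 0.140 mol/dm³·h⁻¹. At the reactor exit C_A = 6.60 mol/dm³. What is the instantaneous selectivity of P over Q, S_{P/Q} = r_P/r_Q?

S_{P/Q} = r_P/r_Q = (k₁·C_A^2)/(k₂) = (k₁/k₂)·C_A^2.
= (0.622×6.600^2) / (0.140) = 27.09/0.1400 = 194.

194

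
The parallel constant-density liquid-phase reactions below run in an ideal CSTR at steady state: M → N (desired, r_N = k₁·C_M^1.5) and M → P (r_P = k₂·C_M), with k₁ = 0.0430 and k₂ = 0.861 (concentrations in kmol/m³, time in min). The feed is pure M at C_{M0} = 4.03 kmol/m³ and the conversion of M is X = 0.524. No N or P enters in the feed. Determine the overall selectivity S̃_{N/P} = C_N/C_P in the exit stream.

0.0692

Exit C_M = C_{M0}(1−X) = 4.03×0.476 = 1.918 kmol/m³.
A CSTR operates uniformly at the exit composition, giving r_N = 0.1142 and r_P = 1.652 (each k·C_M^n at C_M = 1.918).
Overall selectivity = C_N/C_P = r_Nτ/(r_Pτ) = r_N/r_P = 0.0692.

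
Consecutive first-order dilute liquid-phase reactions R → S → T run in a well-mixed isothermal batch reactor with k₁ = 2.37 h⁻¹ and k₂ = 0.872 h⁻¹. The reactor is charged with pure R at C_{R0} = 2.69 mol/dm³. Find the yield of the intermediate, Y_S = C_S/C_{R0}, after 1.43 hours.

Solving the coupled first-order balances gives C_S(t) = [k₁/(k₂−k₁)]·C_{R0}·(e^(−k₁t) − e^(−k₂t)).
e^(−k₁t) = e^(−2.37×1.43) = e^(−3.389) = 0.03374; e^(−k₂t) = e^(−1.247) = 0.2874.
C_S = 2.37×2.69/(0.872−2.37) × (0.03374−0.2874) = (-4.256)×(-0.2536) = 1.079 mol/dm³.
Y_S = C_S/C_{R0} = 1.079/2.69 = 0.401.

0.401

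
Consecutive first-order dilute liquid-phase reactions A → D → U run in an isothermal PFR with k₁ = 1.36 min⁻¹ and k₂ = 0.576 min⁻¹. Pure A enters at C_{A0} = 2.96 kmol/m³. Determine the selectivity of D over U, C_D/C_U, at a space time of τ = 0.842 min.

The intermediate concentration in a first-order A→B→C sequence is C_D = k₁C_{A0}(e^(−k₁τ) − e^(−k₂τ))/(k₂−k₁).
e^(−k₁τ) = e^(−1.36×0.842) = e^(−1.145) = 0.3182; e^(−k₂τ) = e^(−0.4850) = 0.6157.
C_D = 1.36×2.96/(0.576−1.36) × (0.3182−0.6157) = (-5.135)×(-0.2975) = 1.528 kmol/m³.
C_A = C_{A0}e^(−k₁τ) = 0.9418 kmol/m³, so C_U = C_{A0}−C_A−C_D = 0.4905 kmol/m³; C_D/C_U = 3.11.

3.11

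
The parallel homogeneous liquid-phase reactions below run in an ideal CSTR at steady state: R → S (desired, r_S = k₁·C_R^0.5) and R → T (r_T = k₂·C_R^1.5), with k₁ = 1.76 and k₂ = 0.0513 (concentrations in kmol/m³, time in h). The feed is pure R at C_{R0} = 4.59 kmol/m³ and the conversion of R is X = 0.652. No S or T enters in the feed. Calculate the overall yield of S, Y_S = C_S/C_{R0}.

Exit C_R = C_{R0}(1−X) = 4.59×0.348 = 1.597 kmol/m³.
In a CSTR the entire volume is at exit conditions, so r_S = 1.76×1.597^0.5 = 2.224 and r_T = 0.0513×1.597^1.5 = 0.1036.
Fraction of consumed R going to S: r_S/(r_S+r_T) = 0.9555.
C_S = 0.9555·C_{R0}·X = 0.9555×4.59×0.652 = 2.86 kmol/m³; Y_S = C_S/C_{R0} = 0.623.

0.623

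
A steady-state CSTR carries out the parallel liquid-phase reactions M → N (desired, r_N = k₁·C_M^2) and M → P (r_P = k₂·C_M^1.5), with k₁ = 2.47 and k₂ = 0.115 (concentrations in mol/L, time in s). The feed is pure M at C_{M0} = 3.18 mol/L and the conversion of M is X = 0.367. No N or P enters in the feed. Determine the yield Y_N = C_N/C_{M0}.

Exit C_M = C_{M0}(1−X) = 3.18×0.633 = 2.013 mol/L.
A CSTR operates uniformly at the exit composition, giving r_N = 10.01 and r_P = 0.3284 (each k·C_M^n at C_M = 2.013).
Fraction of consumed M going to N: r_N/(r_N+r_P) = 0.9682.
C_N = 0.9682·C_{M0}·X = 0.9682×3.18×0.367 = 1.13 mol/L; Y_N = C_N/C_{M0} = 0.355.

0.355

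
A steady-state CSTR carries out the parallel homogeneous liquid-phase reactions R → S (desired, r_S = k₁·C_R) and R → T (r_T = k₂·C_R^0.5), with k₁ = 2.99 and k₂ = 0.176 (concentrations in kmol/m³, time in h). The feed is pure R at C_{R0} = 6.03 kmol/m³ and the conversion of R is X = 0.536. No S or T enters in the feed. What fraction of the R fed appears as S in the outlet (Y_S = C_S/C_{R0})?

Exit C_R = C_{R0}(1−X) = 6.03×0.464 = 2.798 kmol/m³.
In a CSTR the entire volume is at exit conditions, so r_S = 2.99×2.798 = 8.366 and r_T = 0.176×2.798^0.5 = 0.2944.
Fraction of consumed R going to S: r_S/(r_S+r_T) = 0.9660.
C_S = 0.9660·C_{R0}·X = 0.9660×6.03×0.536 = 3.12 kmol/m³; Y_S = C_S/C_{R0} = 0.518.

0.518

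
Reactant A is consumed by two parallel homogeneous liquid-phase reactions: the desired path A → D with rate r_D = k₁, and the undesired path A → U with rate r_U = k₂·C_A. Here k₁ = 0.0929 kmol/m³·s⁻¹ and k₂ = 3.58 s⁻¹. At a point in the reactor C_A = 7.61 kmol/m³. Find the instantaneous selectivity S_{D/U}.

0.00341

S_{D/U} = r_D/r_U = (k₁)/(k₂·C_A) = (k₁/k₂)·C_A⁻¹.
= (0.0929) / (3.58×7.610) = 0.09290/27.24 = 0.00341.
The undesired path is higher order in A, so low C_A (CSTR or dilute feed) favours D.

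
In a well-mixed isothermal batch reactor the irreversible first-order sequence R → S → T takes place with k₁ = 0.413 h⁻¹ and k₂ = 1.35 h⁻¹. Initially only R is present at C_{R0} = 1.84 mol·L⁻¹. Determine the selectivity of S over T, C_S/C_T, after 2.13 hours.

For first-order series with pure R initially, C_S(t) = k₁C_{R0}/(k₂−k₁)·(e^(−k₁t) − e^(−k₂t)).
e^(−k₁t) = e^(−0.413×2.13) = e^(−0.8797) = 0.4149; e^(−k₂t) = e^(−2.876) = 0.05639.
C_S = 0.413×1.84/(1.35−0.413) × (0.4149−0.05639) = 0.8110×0.3585 = 0.2908 mol·L⁻¹.
C_R = C_{R0}e^(−k₁t) = 0.7634 mol·L⁻¹, so C_T = C_{R0}−C_R−C_S = 0.7858 mol·L⁻¹; C_S/C_T = 0.370.

0.370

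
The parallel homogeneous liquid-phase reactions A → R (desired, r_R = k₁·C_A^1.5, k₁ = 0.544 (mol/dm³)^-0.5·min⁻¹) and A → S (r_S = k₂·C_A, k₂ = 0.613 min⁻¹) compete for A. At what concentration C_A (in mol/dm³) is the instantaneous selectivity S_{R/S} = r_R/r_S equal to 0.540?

0.370 mol/dm³

S_{R/S} = (k₁/k₂)·C_A^0.5 ⇒ C_A = (S·k₂/k₁)^(2).
= (0.540×0.613/0.544)^(2) = (0.6085)^(2) = 0.370 mol/dm³.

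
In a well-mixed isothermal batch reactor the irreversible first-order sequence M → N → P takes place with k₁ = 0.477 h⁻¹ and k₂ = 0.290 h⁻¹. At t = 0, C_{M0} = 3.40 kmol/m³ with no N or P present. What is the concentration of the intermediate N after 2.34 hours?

1.56 kmol/m³

The intermediate concentration in a first-order A→B→C sequence is C_N = k₁C_{M0}(e^(−k₁t) − e^(−k₂t))/(k₂−k₁).
e^(−k₁t) = e^(−0.477×2.34) = e^(−1.116) = 0.3275; e^(−k₂t) = e^(−0.6786) = 0.5073.
C_N = 0.477×3.40/(0.290−0.477) × (0.3275−0.5073) = (-8.673)×(-0.1798) = 1.559 kmol/m³.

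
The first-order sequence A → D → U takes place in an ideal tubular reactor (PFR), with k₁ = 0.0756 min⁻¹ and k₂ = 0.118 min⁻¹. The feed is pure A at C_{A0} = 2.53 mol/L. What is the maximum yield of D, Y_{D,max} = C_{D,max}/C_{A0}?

0.290

For a first-order series the maximum intermediate yield is C_{D,max}/C_{A0} = (k₁/k₂)^[k₂/(k₂−k₁)].
= (0.0756/0.118)^(0.118/(0.118−0.0756)) = (0.6407)^(2.783) = 0.2897.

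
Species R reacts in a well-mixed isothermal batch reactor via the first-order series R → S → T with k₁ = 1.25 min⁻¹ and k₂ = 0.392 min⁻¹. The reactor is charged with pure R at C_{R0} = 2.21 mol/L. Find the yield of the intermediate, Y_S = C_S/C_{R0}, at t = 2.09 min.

0.535

Solving the coupled first-order balances gives C_S(t) = [k₁/(k₂−k₁)]·C_{R0}·(e^(−k₁t) − e^(−k₂t)).
e^(−k₁t) = e^(−1.25×2.09) = e^(−2.612) = 0.07335; e^(−k₂t) = e^(−0.8193) = 0.4407.
C_S = 1.25×2.21/(0.392−1.25) × (0.07335−0.4407) = (-3.220)×(-0.3674) = 1.183 mol/L.
Y_S = C_S/C_{R0} = 1.183/2.21 = 0.535.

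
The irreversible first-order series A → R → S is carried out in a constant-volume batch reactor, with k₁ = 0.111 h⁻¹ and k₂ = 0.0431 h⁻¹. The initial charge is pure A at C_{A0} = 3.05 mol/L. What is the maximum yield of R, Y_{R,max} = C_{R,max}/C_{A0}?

At the optimum, C_{R,max}/C_{A0} = (k₁/k₂)^[k₂/(k₂−k₁)].
= (0.111/0.0431)^(0.0431/(0.0431−0.111)) = (2.575)^(-0.6348) = 0.5485.

0.549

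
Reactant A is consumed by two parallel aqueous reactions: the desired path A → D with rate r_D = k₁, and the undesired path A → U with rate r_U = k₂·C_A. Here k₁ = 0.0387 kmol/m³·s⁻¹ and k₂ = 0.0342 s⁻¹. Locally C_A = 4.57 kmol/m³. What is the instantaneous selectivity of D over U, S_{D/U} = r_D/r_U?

S_{D/U} = r_D/r_U = (k₁)/(k₂·C_A) = (k₁/k₂)·C_A⁻¹.
= (0.0387) / (0.0342×4.570) = 0.03870/0.1563 = 0.248.
The undesired path is higher order in A, so low C_A (CSTR or dilute feed) favours D.

0.248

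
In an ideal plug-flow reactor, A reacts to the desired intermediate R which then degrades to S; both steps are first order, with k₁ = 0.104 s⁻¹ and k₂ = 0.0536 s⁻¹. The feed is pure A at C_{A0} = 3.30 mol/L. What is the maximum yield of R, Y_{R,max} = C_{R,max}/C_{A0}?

0.494

Evaluating C_R at τ_opt = ln(k₂/k₁)/(k₂−k₁) gives C_{R,max}/C_{A0} = (k₁/k₂)^[k₂/(k₂−k₁)].
= (0.104/0.0536)^(0.0536/(0.0536−0.104)) = (1.940)^(-1.063) = 0.4941.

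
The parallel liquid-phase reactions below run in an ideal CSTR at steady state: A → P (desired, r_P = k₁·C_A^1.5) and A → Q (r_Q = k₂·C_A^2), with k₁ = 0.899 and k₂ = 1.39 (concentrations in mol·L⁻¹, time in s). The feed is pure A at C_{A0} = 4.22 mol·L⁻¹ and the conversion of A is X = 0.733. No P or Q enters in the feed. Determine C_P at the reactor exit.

1.17 mol·L⁻¹

Exit C_A = C_{A0}(1−X) = 4.22×0.267 = 1.127 mol·L⁻¹.
In a CSTR the entire volume is at exit conditions, so r_P = 0.899×1.127^1.5 = 1.075 and r_Q = 1.39×1.127^2 = 1.765.
Fraction of consumed A going to P: r_P/(r_P+r_Q) = 0.3786.
C_P = 0.3786·C_{A0}·X = 0.3786×4.22×0.733 = 1.17 mol·L⁻¹.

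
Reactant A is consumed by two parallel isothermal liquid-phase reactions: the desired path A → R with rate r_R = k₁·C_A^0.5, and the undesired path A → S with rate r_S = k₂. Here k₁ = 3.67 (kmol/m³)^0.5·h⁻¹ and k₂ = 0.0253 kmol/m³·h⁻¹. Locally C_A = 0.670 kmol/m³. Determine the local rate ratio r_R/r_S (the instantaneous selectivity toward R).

S_{R/S} = r_R/r_S = (k₁·C_A^0.5)/(k₂) = (k₁/k₂)·C_A^0.5.
= (3.67×0.6700^0.5) / (0.0253) = 3.004/0.02530 = 119.
Since the desired path is higher order in A, keeping C_A high (PFR or concentrated feed) favours R.

119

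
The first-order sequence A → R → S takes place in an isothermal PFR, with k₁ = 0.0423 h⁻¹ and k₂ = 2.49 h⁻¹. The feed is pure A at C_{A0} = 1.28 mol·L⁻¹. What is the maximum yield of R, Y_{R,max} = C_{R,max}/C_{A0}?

0.0158

Evaluating C_R at τ_opt = ln(k₂/k₁)/(k₂−k₁) gives C_{R,max}/C_{A0} = (k₁/k₂)^[k₂/(k₂−k₁)].
= (0.0423/2.49)^(2.49/(2.49−0.0423)) = (0.01699)^(1.017) = 0.01583.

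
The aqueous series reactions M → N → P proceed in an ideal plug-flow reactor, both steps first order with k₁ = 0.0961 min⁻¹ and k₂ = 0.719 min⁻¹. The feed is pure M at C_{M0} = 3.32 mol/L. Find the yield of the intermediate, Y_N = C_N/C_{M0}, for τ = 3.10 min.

0.0979

The intermediate concentration in a first-order A→B→C sequence is C_N = k₁C_{M0}(e^(−k₁τ) − e^(−k₂τ))/(k₂−k₁).
e^(−k₁τ) = e^(−0.0961×3.10) = e^(−0.2979) = 0.7424; e^(−k₂τ) = e^(−2.229) = 0.1076.
C_N = 0.0961×3.32/(0.719−0.0961) × (0.7424−0.1076) = 0.5122×0.6347 = 0.3251 mol/L.
Y_N = C_N/C_{M0} = 0.3251/3.32 = 0.0979.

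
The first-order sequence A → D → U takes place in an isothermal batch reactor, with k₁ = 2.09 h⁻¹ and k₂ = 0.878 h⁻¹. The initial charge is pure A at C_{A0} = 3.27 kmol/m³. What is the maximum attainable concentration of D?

1.74 kmol/m³

For a first-order series the maximum intermediate yield is C_{D,max}/C_{A0} = (k₁/k₂)^[k₂/(k₂−k₁)].
= (2.09/0.878)^(0.878/(0.878−2.09)) = (2.380)^(-0.7244) = 0.5335.
C_{D,max} = 0.5335×3.27 = 1.74 kmol/m³.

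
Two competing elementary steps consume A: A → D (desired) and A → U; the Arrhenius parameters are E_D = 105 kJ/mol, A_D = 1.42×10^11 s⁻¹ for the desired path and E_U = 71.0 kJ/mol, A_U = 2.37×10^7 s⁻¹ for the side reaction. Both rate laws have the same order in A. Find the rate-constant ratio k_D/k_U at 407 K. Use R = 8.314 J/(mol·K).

Since both paths have the same order in A, the concentration cancels and S_{D/U} = k_D/k_U = (A_D/A_U)·exp[(E_U−E_D)/(RT)].
(E_U−E_D)/(RT) = (71.0−105)×10³/(8.314×407) = -34000/3384 = -10.05.
k_D/k_U = (1.42×10^11/2.37×10^7)·exp(-10.05) = 5992 × 4.328×10^-5 = 0.259.
Since E_D > E_U, raising the temperature improves selectivity toward D.

0.259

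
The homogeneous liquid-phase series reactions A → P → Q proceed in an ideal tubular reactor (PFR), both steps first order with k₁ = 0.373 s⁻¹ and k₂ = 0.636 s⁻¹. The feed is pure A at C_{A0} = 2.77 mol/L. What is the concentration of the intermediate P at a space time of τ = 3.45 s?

0.647 mol/L

The intermediate concentration in a first-order A→B→C sequence is C_P = k₁C_{A0}(e^(−k₁τ) − e^(−k₂τ))/(k₂−k₁).
e^(−k₁τ) = e^(−0.373×3.45) = e^(−1.287) = 0.2761; e^(−k₂τ) = e^(−2.194) = 0.1114.
C_P = 0.373×2.77/(0.636−0.373) × (0.2761−0.1114) = 3.929×0.1647 = 0.6470 mol/L.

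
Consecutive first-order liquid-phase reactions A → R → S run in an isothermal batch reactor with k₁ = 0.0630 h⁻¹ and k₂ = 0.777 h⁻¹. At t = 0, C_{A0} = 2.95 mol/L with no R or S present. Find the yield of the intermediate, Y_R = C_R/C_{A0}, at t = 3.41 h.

0.0649

The intermediate concentration in a first-order A→B→C sequence is C_R = k₁C_{A0}(e^(−k₁t) − e^(−k₂t))/(k₂−k₁).
e^(−k₁t) = e^(−0.0630×3.41) = e^(−0.2148) = 0.8067; e^(−k₂t) = e^(−2.650) = 0.07068.
C_R = 0.0630×2.95/(0.777−0.0630) × (0.8067−0.07068) = 0.2603×0.7360 = 0.1916 mol/L.
Y_R = C_R/C_{A0} = 0.1916/2.95 = 0.0649.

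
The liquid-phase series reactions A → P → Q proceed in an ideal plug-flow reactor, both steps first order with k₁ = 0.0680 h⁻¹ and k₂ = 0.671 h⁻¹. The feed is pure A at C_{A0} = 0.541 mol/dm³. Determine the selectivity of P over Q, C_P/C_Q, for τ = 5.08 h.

0.352

Solving the coupled first-order balances gives C_P(τ) = [k₁/(k₂−k₁)]·C_{A0}·(e^(−k₁τ) − e^(−k₂τ)).
e^(−k₁τ) = e^(−0.0680×5.08) = e^(−0.3454) = 0.7079; e^(−k₂τ) = e^(−3.409) = 0.03308.
C_P = 0.0680×0.541/(0.671−0.0680) × (0.7079−0.03308) = 0.06101×0.6748 = 0.04117 mol/dm³.
C_A = C_{A0}e^(−k₁τ) = 0.3830 mol/dm³, so C_Q = C_{A0}−C_A−C_P = 0.1169 mol/dm³; C_P/C_Q = 0.352.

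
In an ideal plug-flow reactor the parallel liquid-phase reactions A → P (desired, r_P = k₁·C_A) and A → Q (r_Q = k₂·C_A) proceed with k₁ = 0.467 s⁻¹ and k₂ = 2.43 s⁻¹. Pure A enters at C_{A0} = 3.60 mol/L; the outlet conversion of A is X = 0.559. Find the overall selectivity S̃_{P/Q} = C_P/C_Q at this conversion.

0.192

C_A = C_{A0}(1−X) = 1.588 mol/L.
Both paths are first order in A, so the instantaneous fraction to P is constant: dC_P/d(−C_A) = k₁/(k₁+k₂) = 0.1612.
C_P = 0.1612·(C_{A0}−C_A) = 0.1612×2.012 = 0.324 mol/L.
C_Q = (C_{A0}−C_A)−C_P = 1.688 mol/L; S̃_{P/Q} = 0.3244/1.688 = 0.192.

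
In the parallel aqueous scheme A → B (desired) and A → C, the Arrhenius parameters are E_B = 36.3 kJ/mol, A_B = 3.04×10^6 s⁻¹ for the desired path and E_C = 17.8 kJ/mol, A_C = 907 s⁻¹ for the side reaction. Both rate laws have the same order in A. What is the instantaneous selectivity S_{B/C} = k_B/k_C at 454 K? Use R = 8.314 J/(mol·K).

k_B/k_C = (A_B/A_C)·exp[−(E_B−E_C)/(RT)] = (A_B/A_C)·exp[(E_C−E_B)/(RT)].
(E_C−E_B)/(RT) = (17.8−36.3)×10³/(8.314×454) = -18500/3775 = -4.901.
k_B/k_C = (3.04×10^6/907)·exp(-4.901) = 3352 × 0.007437 = 24.9.
Since E_B > E_C, raising the temperature improves selectivity toward B.

24.9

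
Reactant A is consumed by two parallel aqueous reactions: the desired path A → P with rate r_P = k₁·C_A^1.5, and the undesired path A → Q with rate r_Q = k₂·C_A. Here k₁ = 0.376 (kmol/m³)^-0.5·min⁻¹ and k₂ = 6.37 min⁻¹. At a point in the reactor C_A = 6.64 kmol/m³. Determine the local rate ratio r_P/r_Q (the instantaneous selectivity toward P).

S_{P/Q} = r_P/r_Q = (k₁·C_A^1.5)/(k₂·C_A) = (k₁/k₂)·C_A^0.5.
= (0.376×6.640^1.5) / (6.37×6.640) = 6.433/42.30 = 0.152.

0.152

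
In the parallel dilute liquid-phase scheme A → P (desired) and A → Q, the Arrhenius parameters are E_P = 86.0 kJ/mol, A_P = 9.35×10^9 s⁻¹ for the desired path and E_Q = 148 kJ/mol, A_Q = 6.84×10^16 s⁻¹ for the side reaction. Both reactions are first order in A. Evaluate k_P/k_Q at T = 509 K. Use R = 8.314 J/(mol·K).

0.315

Since both paths have the same order in A, the concentration cancels and S_{P/Q} = k_P/k_Q = (A_P/A_Q)·exp[(E_Q−E_P)/(RT)].
(E_Q−E_P)/(RT) = (148−86.0)×10³/(8.314×509) = 62000/4232 = 14.65.
k_P/k_Q = (9.35×10^9/6.84×10^16)·exp(14.65) = 1.367×10^-7 × 2.306×10^6 = 0.315.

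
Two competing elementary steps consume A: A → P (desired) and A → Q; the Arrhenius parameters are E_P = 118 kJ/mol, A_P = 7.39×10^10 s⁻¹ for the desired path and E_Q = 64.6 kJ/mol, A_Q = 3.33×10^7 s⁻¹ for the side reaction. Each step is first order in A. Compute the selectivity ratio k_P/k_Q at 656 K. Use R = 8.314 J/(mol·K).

0.124

k_P/k_Q = (A_P/A_Q)·exp[−(E_P−E_Q)/(RT)] = (A_P/A_Q)·exp[(E_Q−E_P)/(RT)].
(E_Q−E_P)/(RT) = (64.6−118)×10³/(8.314×656) = -53400/5454 = -9.791.
k_P/k_Q = (7.39×10^10/3.33×10^7)·exp(-9.791) = 2219 × 5.595×10^-5 = 0.124.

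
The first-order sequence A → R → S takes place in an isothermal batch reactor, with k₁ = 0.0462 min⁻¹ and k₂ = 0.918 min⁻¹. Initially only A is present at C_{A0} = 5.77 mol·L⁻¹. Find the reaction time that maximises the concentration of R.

3.43 min

Setting dC_R/dt = 0 gives t_opt = ln(k₂/k₁)/(k₂−k₁).
= ln(0.918/0.0462)/(0.918−0.0462) = ln(19.87)/0.8718 = 2.989/0.8718 = 3.43 min.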